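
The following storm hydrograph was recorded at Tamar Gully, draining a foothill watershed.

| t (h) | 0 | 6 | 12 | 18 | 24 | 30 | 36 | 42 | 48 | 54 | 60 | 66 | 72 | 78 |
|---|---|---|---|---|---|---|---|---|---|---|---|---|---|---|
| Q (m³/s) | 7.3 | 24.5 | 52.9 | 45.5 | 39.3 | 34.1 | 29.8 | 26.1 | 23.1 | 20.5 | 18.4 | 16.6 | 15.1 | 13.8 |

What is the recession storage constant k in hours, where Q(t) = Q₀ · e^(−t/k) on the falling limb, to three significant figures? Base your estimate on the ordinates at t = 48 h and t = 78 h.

k ≈ 58.2 h

On the falling limb, Q drops from 23.1 to 13.8 m³/s between t = 48 h and t = 78 h (Δt = 30 h).
k = −Δt / ln(Q₂/Q₁) = −30 / ln(13.8/23.1) = 58.2 h.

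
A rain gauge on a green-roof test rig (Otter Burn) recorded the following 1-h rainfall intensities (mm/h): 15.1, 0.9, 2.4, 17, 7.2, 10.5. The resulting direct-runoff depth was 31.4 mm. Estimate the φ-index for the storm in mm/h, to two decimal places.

Only the 4 blocks with intensity above φ contribute runoff: 15.1, 17, 7.2, 10.5 mm/h.
Σ(I−φ)·Δt = d  ⇒  (15.1+17+7.2+10.5 − 4φ)·1 = 31.4
φ = (49.80 − 31.4/1) / 4 = 4.60 mm/h.

φ ≈ 4.60 mm/h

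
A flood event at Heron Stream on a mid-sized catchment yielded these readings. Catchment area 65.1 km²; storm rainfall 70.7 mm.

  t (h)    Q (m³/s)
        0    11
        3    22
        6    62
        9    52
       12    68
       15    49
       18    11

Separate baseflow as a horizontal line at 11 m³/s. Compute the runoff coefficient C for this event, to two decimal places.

ΣQ_DR = 198.0 m³/s; V = ΣQ_DR·Δt = 2.138 × 10^6 m³.
Runoff depth d = V / A = 32.85 mm.
C = d / P = 32.85 / 70.7 = 0.46.

C ≈ 0.46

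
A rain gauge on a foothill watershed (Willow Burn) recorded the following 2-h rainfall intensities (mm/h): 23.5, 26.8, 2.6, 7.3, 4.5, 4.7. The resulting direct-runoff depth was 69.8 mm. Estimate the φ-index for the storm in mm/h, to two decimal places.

Only the 2 blocks with intensity above φ contribute runoff: 23.5, 26.8 mm/h.
Σ(I−φ)·Δt = d  ⇒  (23.5+26.8 − 2φ)·2 = 69.8
φ = (50.30 − 69.8/2) / 2 = 7.70 mm/h.

φ ≈ 7.70 mm/h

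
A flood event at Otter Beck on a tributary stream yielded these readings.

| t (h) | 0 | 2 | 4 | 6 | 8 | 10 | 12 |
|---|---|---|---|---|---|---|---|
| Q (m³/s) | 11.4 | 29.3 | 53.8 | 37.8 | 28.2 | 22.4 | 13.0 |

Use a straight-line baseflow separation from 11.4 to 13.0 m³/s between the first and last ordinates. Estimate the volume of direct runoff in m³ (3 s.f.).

V ≈ 7.96 × 10^5 m³

Direct-runoff ordinates (Q − Q_b): 0.00, 17.63, 41.87, 25.60, 15.73, 9.67, 0.00 m³/s.
ΣQ_DR = 110.5 m³/s.
With Δt = 2 h = 7200 s, V = ΣQ_DR · Δt = 110.5 × 7200 = 7.96 × 10^5 m³.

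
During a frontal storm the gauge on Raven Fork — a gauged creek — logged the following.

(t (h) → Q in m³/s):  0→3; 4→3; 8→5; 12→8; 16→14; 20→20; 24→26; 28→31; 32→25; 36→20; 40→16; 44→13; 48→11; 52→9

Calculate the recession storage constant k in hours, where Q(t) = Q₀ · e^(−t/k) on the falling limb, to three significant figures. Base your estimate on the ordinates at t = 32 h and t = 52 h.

On the falling limb, Q drops from 25 to 9 m³/s between t = 32 h and t = 52 h (Δt = 20 h).
k = −Δt / ln(Q₂/Q₁) = −20 / ln(9/25) = 19.6 h.

k ≈ 19.6 h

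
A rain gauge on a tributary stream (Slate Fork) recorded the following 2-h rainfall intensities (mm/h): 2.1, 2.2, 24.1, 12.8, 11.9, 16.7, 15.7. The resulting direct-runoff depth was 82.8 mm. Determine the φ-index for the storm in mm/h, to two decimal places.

φ ≈ 7.96 mm/h

Only the 5 blocks with intensity above φ contribute runoff: 24.1, 12.8, 11.9, 16.7, 15.7 mm/h.
Σ(I−φ)·Δt = d  ⇒  (24.1+12.8+11.9+16.7+15.7 − 5φ)·2 = 82.8
φ = (81.20 − 82.8/2) / 5 = 7.96 mm/h.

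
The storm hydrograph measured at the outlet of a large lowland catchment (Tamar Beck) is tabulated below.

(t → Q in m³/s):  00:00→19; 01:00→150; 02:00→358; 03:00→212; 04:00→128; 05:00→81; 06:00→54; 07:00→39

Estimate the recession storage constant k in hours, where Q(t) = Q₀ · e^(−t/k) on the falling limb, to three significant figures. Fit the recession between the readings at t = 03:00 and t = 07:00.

On the falling limb, Q drops from 212 to 39 m³/s between t = 03:00 and t = 07:00 (Δt = 4 h).
k = −Δt / ln(Q₂/Q₁) = −4 / ln(39/212) = 2.36 h.

k ≈ 2.36 h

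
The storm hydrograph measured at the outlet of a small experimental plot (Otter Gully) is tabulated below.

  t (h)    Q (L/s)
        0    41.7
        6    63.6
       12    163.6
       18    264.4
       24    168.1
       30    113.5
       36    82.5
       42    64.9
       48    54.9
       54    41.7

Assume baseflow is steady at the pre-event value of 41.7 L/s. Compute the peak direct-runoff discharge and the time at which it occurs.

Subtracting baseflow gives direct-runoff ordinates: 0.0, 21.9, 121.9, 222.7, 126.4, 71.8, 40.8, 23.2, 13.2, 0.0 L/s.
The maximum is 222.7 L/s, occurring at the reading for t = 18 h.

Q_p = 222.7 L/s at t = 18 h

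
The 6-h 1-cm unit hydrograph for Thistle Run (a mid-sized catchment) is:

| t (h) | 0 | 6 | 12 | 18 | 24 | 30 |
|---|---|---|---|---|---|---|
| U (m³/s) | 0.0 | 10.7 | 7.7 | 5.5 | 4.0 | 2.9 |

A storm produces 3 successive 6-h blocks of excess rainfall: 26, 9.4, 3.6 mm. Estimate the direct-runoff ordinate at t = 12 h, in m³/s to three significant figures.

By discrete convolution, Q_j = Σ (P_i / 10 mm) · U_{j−i}.
At t = 12 h (j=2): Q = (26/10)·7.7 + (9.4/10)·10.7 + (3.6/10)·0.0 = 30.1 m³/s.

Q ≈ 30.1 m³/s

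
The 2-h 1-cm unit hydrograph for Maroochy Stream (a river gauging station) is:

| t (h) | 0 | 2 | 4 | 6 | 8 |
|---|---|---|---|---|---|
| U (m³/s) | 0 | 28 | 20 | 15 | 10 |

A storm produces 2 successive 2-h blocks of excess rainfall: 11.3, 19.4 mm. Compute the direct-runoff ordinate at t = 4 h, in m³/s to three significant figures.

By discrete convolution, Q_j = Σ (P_i / 10 mm) · U_{j−i}.
At t = 4 h (j=2): Q = (11.3/10)·20 + (19.4/10)·28 = 76.9 m³/s.

Q ≈ 76.9 m³/s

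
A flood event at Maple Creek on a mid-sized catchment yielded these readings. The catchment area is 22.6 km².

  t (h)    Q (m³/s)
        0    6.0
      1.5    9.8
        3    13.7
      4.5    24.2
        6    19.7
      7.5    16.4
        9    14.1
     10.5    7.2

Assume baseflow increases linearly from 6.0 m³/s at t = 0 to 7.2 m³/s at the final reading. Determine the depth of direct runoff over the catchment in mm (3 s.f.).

Direct runoff: 0.00, 3.63, 7.36, 17.69, 13.01, 9.54, 7.07, 0.00 m³/s; ΣQ_DR = 58.30 m³/s.
V = ΣQ_DR · Δt = 58.30 × 5400 s = 3.148 × 10^5 m³.
Over A = 22.6 km², depth = V / A = 13.9 mm.

d ≈ 13.9 mm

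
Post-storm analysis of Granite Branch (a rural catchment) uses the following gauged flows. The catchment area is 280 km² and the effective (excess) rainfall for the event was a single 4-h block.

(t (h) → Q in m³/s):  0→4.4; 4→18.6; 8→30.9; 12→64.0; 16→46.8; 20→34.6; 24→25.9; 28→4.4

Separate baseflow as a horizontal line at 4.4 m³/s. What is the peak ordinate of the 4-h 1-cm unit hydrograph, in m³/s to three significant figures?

U_p ≈ 59.6 m³/s

Direct runoff: 0.0, 14.2, 26.5, 59.6, 42.4, 30.2, 21.5, 0.0 m³/s; ΣQ_DR = 194.4 m³/s, peak = 59.6 m³/s.
Runoff depth d = ΣQ_DR·Δt / A = 194.4 × 14400 / (280 km²) = 9.998 mm.
The 1-cm UH is the DRH scaled by (10 mm)/d, so U_p = 59.6 × 10/9.998 = 59.6 m³/s.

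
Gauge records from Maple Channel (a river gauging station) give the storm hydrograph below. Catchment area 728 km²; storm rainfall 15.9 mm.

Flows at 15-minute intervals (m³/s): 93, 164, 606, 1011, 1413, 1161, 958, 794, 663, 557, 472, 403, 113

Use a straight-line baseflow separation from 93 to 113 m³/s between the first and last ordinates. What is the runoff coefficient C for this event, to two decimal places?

C ≈ 0.55

ΣQ_DR = 7069 m³/s; V = ΣQ_DR·Δt = 6.362 × 10^6 m³.
Runoff depth d = V / A = 8.739 mm.
C = d / P = 8.739 / 15.9 = 0.55.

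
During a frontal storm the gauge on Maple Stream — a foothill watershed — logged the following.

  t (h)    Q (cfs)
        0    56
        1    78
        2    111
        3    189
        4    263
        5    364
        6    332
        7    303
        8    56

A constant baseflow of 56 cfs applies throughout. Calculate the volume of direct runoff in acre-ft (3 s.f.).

Direct-runoff ordinates (Q − Q_b): 0.0, 22.0, 55.0, 133.0, 207.0, 308.0, 276.0, 247.0, 0.0 cfs.
ΣQ_DR = 1248 cfs.
With Δt = 1 h = 3600 s, V = ΣQ_DR · Δt = 1248 × 3600 = 4.49 × 10^6 ft³ = 103 acre-ft.

V ≈ 103 acre-ft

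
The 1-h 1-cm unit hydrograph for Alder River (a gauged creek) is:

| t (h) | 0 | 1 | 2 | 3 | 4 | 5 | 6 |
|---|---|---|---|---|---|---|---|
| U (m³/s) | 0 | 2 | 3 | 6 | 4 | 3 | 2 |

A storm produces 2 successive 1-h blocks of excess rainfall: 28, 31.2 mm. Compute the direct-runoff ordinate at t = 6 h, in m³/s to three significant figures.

Q ≈ 15.0 m³/s

By discrete convolution, Q_j = Σ (P_i / 10 mm) · U_{j−i}.
At t = 6 h (j=6): Q = (28/10)·2 + (31.2/10)·3 = 15.0 m³/s.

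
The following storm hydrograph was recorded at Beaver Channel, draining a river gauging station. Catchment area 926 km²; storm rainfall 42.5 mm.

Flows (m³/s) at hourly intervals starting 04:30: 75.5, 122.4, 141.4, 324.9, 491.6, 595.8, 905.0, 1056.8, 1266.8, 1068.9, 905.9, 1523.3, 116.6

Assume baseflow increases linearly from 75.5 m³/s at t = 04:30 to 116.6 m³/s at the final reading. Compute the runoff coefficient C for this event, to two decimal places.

C ≈ 0.67

ΣQ_DR = 7346 m³/s; V = ΣQ_DR·Δt = 2.645 × 10^7 m³.
Runoff depth d = V / A = 28.56 mm.
C = d / P = 28.56 / 42.5 = 0.67.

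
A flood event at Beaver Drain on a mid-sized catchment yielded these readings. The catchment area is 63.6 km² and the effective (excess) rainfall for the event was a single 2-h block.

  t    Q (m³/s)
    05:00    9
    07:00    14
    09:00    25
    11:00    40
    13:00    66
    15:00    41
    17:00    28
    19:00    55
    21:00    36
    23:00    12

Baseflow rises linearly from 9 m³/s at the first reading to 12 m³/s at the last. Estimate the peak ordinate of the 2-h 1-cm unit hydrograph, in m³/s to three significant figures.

U_p ≈ 22.2 m³/s

Direct runoff: 0.00, 4.67, 15.33, 30.00, 55.67, 30.33, 17.00, 43.67, 24.33, 0.00 m³/s; ΣQ_DR = 221.0 m³/s, peak = 55.67 m³/s.
Runoff depth d = ΣQ_DR·Δt / A = 221.0 × 7200 / (63.6 km²) = 25.02 mm.
The 1-cm UH is the DRH scaled by (10 mm)/d, so U_p = 55.67 × 10/25.02 = 22.2 m³/s.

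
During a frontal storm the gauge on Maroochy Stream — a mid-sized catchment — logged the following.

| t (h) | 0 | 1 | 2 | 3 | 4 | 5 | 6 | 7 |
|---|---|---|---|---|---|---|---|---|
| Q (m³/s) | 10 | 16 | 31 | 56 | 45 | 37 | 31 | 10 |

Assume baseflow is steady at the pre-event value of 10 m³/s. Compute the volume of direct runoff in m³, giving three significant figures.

Direct-runoff ordinates (Q − Q_b): 0.0, 6.0, 21.0, 46.0, 35.0, 27.0, 21.0, 0.0 m³/s.
ΣQ_DR = 156.0 m³/s.
With Δt = 1 h = 3600 s, V = ΣQ_DR · Δt = 156.0 × 3600 = 5.62 × 10^5 m³.

V ≈ 5.62 × 10^5 m³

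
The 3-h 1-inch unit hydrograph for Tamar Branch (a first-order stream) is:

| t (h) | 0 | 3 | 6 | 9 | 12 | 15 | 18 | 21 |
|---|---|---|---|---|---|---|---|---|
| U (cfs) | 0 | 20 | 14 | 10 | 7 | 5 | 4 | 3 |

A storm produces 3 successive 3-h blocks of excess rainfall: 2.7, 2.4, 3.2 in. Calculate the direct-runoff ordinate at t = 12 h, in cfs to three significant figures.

Q ≈ 87.7 cfs

By discrete convolution, Q_j = Σ (P_i / 1 in) · U_{j−i}.
At t = 12 h (j=4): Q = (2.7/1)·7 + (2.4/1)·10 + (3.2/1)·14 = 87.7 cfs.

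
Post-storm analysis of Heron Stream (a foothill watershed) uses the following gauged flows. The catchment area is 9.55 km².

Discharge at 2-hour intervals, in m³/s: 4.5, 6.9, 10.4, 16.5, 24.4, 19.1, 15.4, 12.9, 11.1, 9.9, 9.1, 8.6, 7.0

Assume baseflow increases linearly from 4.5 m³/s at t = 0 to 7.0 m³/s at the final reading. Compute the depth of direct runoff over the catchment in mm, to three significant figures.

Direct runoff: 0.00, 2.19, 5.48, 11.38, 19.07, 13.56, 9.65, 6.94, 4.93, 3.52, 2.52, 1.81, 0.00 m³/s; ΣQ_DR = 81.05 m³/s.
V = ΣQ_DR · Δt = 81.05 × 7200 s = 5.836 × 10^5 m³.
Over A = 9.55 km², depth = V / A = 61.1 mm.

d ≈ 61.1 mm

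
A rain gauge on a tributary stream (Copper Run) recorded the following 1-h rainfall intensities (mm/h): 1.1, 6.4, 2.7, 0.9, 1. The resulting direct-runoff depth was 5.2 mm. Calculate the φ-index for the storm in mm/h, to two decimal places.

φ ≈ 1.95 mm/h

Only the 2 blocks with intensity above φ contribute runoff: 6.4, 2.7 mm/h.
Σ(I−φ)·Δt = d  ⇒  (6.4+2.7 − 2φ)·1 = 5.2
φ = (9.100 − 5.2/1) / 2 = 1.95 mm/h.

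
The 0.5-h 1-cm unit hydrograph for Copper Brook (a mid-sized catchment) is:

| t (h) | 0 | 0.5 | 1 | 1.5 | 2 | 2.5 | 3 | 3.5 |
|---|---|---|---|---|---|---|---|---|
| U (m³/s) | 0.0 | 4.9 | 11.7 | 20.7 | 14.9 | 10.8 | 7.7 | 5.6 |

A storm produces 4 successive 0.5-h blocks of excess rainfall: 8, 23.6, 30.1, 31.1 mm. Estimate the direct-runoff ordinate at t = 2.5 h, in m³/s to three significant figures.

Q ≈ 142 m³/s

By discrete convolution, Q_j = Σ (P_i / 10 mm) · U_{j−i}.
At t = 2.5 h (j=5): Q = (8/10)·10.8 + (23.6/10)·14.9 + (30.1/10)·20.7 + (31.1/10)·11.7 = 142 m³/s.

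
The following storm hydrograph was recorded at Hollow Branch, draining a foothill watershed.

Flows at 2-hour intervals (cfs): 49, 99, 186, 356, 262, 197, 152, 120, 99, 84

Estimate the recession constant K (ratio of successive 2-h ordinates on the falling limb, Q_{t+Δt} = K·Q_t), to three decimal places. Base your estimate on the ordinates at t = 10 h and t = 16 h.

K ≈ 0.795

Using the recession-limb readings at t = 10 h and t = 16 h: Q falls from 197 to 99 cfs over 3 intervals.
K = (Q₂/Q₁)^(1/3) = (99/197)^(1/3) = 0.795.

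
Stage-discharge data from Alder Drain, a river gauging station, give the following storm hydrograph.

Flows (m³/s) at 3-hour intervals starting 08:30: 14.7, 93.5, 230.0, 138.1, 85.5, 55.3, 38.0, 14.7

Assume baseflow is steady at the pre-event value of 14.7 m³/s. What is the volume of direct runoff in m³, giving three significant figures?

V ≈ 5.96 × 10^6 m³

Direct-runoff ordinates (Q − Q_b): 0.0, 78.8, 215.3, 123.4, 70.8, 40.6, 23.3, 0.0 m³/s.
ΣQ_DR = 552.2 m³/s.
With Δt = 3 h = 10800 s, V = ΣQ_DR · Δt = 552.2 × 10800 = 5.96 × 10^6 m³.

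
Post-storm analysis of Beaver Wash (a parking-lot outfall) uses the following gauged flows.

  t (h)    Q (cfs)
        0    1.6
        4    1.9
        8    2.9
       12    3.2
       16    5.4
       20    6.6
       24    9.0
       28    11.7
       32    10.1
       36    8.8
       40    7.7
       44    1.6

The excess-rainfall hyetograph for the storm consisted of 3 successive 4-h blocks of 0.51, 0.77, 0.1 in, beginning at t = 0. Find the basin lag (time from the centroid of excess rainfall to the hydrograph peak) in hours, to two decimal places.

Centroid of excess rainfall: t_c = Σ P_i·t̄_i / ΣP_i = 4.8116 h (block centres at 2, 6, 10 h).
Hydrograph peak occurs at t = 28 h, so basin lag t_L = 28 − 4.8116 = 23.19 h.

t_L ≈ 23.19 h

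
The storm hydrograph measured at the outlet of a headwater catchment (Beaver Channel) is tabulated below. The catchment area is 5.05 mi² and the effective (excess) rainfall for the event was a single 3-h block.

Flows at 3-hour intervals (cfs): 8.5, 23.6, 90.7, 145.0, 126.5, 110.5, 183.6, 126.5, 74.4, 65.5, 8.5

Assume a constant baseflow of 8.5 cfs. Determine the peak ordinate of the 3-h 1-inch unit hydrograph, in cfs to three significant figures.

U_p ≈ 219 cfs

Direct runoff: 0.0, 15.1, 82.2, 136.5, 118.0, 102.0, 175.1, 118.0, 65.9, 57.0, 0.0 cfs; ΣQ_DR = 869.8 cfs, peak = 175.1 cfs.
Runoff depth d = ΣQ_DR·Δt / A = 869.8 × 10800 / (5.05 mi²) = 0.8007 in.
The 1-inch UH is the DRH scaled by (1 in)/d, so U_p = 175.1 × 1/0.8007 = 219 cfs.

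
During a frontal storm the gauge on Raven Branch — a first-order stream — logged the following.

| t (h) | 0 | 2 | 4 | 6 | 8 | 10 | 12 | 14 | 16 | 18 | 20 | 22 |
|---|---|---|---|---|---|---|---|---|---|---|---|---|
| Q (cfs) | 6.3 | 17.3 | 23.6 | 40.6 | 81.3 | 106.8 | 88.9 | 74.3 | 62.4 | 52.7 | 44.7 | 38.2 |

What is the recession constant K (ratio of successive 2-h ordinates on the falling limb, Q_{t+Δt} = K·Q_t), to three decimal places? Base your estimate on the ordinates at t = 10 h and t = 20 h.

Using the recession-limb readings at t = 10 h and t = 20 h: Q falls from 106.8 to 44.7 cfs over 5 intervals.
K = (Q₂/Q₁)^(1/5) = (44.7/106.8)^(1/5) = 0.840.

K ≈ 0.840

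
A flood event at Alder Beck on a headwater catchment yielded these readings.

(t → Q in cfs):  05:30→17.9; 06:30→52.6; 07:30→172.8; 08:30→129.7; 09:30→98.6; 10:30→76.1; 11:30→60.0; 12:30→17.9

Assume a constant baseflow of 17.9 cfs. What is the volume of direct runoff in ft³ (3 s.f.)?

V ≈ 1.74 × 10^6 ft³

Direct-runoff ordinates (Q − Q_b): 0.0, 34.7, 154.9, 111.8, 80.7, 58.2, 42.1, 0.0 cfs.
ΣQ_DR = 482.4 cfs.
With Δt = 1 h = 3600 s, V = ΣQ_DR · Δt = 482.4 × 3600 = 1.74 × 10^6 ft³.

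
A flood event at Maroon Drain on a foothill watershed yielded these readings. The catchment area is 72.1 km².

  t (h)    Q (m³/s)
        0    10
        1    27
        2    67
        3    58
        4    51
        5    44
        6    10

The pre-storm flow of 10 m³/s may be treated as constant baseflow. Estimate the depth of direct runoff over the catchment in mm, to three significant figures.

Direct runoff: 0.0, 17.0, 57.0, 48.0, 41.0, 34.0, 0.0 m³/s; ΣQ_DR = 197.0 m³/s.
V = ΣQ_DR · Δt = 197.0 × 3600 s = 7.092 × 10^5 m³.
Over A = 72.1 km², depth = V / A = 9.84 mm.

d ≈ 9.84 mm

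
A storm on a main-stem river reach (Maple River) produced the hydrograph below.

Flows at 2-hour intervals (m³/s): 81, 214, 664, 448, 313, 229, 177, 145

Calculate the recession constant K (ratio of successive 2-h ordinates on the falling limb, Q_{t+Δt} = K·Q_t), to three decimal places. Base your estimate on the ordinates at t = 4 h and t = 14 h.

K ≈ 0.738

Using the recession-limb readings at t = 4 h and t = 14 h: Q falls from 664 to 145 m³/s over 5 intervals.
K = (Q₂/Q₁)^(1/5) = (145/664)^(1/5) = 0.738.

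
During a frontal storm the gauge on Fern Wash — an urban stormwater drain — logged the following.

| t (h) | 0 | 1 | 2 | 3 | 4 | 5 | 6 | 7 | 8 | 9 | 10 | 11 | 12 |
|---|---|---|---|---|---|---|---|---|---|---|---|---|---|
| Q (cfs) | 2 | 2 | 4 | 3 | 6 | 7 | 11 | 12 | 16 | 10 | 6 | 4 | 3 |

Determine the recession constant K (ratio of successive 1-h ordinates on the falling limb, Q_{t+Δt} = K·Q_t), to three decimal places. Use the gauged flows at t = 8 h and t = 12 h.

Using the recession-limb readings at t = 8 h and t = 12 h: Q falls from 16 to 3 cfs over 4 intervals.
K = (Q₂/Q₁)^(1/4) = (3/16)^(1/4) = 0.658.

K ≈ 0.658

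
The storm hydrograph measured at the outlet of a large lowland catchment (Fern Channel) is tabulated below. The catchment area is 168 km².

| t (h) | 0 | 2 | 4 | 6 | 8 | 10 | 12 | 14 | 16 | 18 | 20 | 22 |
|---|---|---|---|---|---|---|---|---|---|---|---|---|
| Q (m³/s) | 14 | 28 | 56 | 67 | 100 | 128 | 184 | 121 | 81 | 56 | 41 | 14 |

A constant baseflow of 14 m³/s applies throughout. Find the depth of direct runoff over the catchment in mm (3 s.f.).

d ≈ 30.9 mm

Direct runoff: 0.0, 14.0, 42.0, 53.0, 86.0, 114.0, 170.0, 107.0, 67.0, 42.0, 27.0, 0.0 m³/s; ΣQ_DR = 722.0 m³/s.
V = ΣQ_DR · Δt = 722.0 × 7200 s = 5.198 × 10^6 m³.
Over A = 168 km², depth = V / A = 30.9 mm.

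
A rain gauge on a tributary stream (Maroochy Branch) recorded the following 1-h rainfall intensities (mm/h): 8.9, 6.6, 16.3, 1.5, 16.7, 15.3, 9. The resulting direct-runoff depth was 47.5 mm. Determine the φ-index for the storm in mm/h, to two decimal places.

φ ≈ 4.22 mm/h

Only the 6 blocks with intensity above φ contribute runoff: 8.9, 6.6, 16.3, 16.7, 15.3, 9 mm/h.
Σ(I−φ)·Δt = d  ⇒  (8.9+6.6+16.3+16.7+15.3+9 − 6φ)·1 = 47.5
φ = (72.80 − 47.5/1) / 6 = 4.22 mm/h.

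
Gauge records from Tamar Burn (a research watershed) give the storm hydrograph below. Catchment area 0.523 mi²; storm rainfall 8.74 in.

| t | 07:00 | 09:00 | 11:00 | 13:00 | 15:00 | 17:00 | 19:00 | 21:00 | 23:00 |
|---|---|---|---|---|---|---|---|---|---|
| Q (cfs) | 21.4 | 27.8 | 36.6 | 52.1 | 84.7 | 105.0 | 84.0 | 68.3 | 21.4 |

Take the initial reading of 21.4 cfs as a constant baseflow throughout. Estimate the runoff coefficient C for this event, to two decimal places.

C ≈ 0.21

ΣQ_DR = 308.7 cfs; V = ΣQ_DR·Δt = 2.223 × 10^6 ft³.
Runoff depth d = V / A = 1.829 in.
C = d / P = 1.829 / 8.74 = 0.21.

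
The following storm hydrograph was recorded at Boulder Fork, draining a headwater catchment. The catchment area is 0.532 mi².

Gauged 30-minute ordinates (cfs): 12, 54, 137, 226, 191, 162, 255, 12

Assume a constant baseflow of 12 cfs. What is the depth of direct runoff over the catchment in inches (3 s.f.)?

Direct runoff: 0.0, 42.0, 125.0, 214.0, 179.0, 150.0, 243.0, 0.0 cfs; ΣQ_DR = 953.0 cfs.
V = ΣQ_DR · Δt = 953.0 × 1800 s = 1.715 × 10^6 ft³.
Over A = 0.532 mi², depth = V / A = 1.39 in.

d ≈ 1.39 in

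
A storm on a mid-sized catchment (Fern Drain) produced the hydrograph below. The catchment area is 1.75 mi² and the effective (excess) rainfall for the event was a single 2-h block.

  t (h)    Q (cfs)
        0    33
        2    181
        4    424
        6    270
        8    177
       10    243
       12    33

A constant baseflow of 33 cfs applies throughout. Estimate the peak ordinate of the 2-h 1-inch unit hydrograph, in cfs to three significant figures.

Direct runoff: 0.0, 148.0, 391.0, 237.0, 144.0, 210.0, 0.0 cfs; ΣQ_DR = 1130 cfs, peak = 391.0 cfs.
Runoff depth d = ΣQ_DR·Δt / A = 1130 × 7200 / (1.75 mi²) = 2.001 in.
The 1-inch UH is the DRH scaled by (1 in)/d, so U_p = 391.0 × 1/2.001 = 195 cfs.

U_p ≈ 195 cfs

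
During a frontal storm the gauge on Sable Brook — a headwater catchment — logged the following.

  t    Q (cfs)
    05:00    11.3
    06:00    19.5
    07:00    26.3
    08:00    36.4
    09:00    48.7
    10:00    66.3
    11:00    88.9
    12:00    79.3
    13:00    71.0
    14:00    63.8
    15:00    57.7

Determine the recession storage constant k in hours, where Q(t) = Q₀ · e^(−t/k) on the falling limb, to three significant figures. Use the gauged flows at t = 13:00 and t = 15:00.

On the falling limb, Q drops from 71.0 to 57.7 cfs between t = 13:00 and t = 15:00 (Δt = 2 h).
k = −Δt / ln(Q₂/Q₁) = −2 / ln(57.7/71.0) = 9.64 h.

k ≈ 9.64 h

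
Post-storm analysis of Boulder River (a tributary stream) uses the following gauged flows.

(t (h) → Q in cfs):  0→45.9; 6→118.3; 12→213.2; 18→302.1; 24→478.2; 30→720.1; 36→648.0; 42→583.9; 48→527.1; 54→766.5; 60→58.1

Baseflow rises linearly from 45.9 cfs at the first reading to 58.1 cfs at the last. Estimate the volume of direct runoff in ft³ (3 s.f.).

V ≈ 8.40 × 10^7 ft³

Direct-runoff ordinates (Q − Q_b): 0.00, 71.18, 164.86, 252.54, 427.42, 668.10, 594.78, 529.46, 471.44, 709.62, 0.00 cfs.
ΣQ_DR = 3889 cfs.
With Δt = 6 h = 21600 s, V = ΣQ_DR · Δt = 3889 × 21600 = 8.40 × 10^7 ft³.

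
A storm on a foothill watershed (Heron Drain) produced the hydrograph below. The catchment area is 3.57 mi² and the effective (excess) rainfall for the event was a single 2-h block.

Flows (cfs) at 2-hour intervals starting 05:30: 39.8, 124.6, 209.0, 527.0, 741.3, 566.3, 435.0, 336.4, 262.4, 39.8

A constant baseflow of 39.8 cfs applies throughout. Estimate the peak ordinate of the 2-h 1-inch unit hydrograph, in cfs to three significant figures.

Direct runoff: 0.0, 84.8, 169.2, 487.2, 701.5, 526.5, 395.2, 296.6, 222.6, 0.0 cfs; ΣQ_DR = 2884 cfs, peak = 701.5 cfs.
Runoff depth d = ΣQ_DR·Δt / A = 2884 × 7200 / (3.57 mi²) = 2.503 in.
The 1-inch UH is the DRH scaled by (1 in)/d, so U_p = 701.5 × 1/2.503 = 280 cfs.

U_p ≈ 280 cfs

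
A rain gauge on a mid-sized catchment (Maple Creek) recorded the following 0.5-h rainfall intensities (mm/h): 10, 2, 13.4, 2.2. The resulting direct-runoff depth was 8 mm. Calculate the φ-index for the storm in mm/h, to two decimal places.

Only the 2 blocks with intensity above φ contribute runoff: 10, 13.4 mm/h.
Σ(I−φ)·Δt = d  ⇒  (10+13.4 − 2φ)·0.5 = 8
φ = (23.40 − 8/0.5) / 2 = 3.70 mm/h.

φ ≈ 3.70 mm/h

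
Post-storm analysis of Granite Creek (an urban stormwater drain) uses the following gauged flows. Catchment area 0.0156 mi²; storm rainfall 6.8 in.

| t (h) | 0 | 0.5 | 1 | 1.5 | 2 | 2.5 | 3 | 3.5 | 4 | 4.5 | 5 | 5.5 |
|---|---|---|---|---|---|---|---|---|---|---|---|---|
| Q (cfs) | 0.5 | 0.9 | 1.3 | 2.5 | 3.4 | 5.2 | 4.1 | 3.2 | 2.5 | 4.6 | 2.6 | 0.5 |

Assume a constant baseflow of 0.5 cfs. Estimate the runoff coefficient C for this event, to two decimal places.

ΣQ_DR = 25.30 cfs; V = ΣQ_DR·Δt = 45540 ft³.
Runoff depth d = V / A = 1.257 in.
C = d / P = 1.257 / 6.8 = 0.18.

C ≈ 0.18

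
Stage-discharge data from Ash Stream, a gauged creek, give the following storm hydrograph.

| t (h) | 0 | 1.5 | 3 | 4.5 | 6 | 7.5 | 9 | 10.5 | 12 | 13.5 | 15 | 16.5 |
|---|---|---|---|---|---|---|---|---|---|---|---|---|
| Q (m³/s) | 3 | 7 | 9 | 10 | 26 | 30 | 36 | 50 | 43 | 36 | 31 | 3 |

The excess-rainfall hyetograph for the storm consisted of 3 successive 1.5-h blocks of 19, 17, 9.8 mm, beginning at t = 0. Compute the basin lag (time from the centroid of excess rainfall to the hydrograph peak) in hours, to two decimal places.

Centroid of excess rainfall: t_c = Σ P_i·t̄_i / ΣP_i = 1.9487 h (block centres at 0.75, 2.25, 3.75 h).
Hydrograph peak occurs at t = 10.5 h, so basin lag t_L = 10.5 − 1.9487 = 8.55 h.

t_L ≈ 8.55 h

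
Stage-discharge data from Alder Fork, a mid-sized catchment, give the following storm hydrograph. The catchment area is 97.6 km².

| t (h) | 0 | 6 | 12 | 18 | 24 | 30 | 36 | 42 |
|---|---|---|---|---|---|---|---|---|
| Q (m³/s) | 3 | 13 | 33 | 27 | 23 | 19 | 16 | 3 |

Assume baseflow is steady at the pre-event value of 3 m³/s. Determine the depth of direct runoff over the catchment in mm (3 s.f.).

d ≈ 25.0 mm

Direct runoff: 0.0, 10.0, 30.0, 24.0, 20.0, 16.0, 13.0, 0.0 m³/s; ΣQ_DR = 113.0 m³/s.
V = ΣQ_DR · Δt = 113.0 × 21600 s = 2.441 × 10^6 m³.
Over A = 97.6 km², depth = V / A = 25.0 mm.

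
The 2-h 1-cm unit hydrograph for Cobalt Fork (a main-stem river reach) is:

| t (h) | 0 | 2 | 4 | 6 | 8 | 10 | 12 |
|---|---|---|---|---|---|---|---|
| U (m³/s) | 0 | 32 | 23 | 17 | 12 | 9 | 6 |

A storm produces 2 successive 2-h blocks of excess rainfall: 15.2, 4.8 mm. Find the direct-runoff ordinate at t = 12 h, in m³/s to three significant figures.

By discrete convolution, Q_j = Σ (P_i / 10 mm) · U_{j−i}.
At t = 12 h (j=6): Q = (15.2/10)·6 + (4.8/10)·9 = 13.4 m³/s.

Q ≈ 13.4 m³/s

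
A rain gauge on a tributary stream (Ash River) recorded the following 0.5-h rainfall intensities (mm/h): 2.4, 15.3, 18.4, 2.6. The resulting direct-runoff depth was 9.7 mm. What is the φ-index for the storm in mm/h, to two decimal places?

Only the 2 blocks with intensity above φ contribute runoff: 15.3, 18.4 mm/h.
Σ(I−φ)·Δt = d  ⇒  (15.3+18.4 − 2φ)·0.5 = 9.7
φ = (33.70 − 9.7/0.5) / 2 = 7.15 mm/h.

φ ≈ 7.15 mm/h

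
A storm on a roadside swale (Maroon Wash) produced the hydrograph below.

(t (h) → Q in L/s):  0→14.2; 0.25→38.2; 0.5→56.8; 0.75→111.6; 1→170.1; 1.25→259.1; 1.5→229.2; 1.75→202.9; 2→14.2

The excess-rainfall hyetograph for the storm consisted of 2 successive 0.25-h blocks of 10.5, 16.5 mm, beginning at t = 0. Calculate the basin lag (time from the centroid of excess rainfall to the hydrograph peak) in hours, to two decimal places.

t_L ≈ 0.97 h

Centroid of excess rainfall: t_c = Σ P_i·t̄_i / ΣP_i = 0.2778 h (block centres at 0.125, 0.375 h).
Hydrograph peak occurs at t = 1.25 h, so basin lag t_L = 1.25 − 0.2778 = 0.97 h.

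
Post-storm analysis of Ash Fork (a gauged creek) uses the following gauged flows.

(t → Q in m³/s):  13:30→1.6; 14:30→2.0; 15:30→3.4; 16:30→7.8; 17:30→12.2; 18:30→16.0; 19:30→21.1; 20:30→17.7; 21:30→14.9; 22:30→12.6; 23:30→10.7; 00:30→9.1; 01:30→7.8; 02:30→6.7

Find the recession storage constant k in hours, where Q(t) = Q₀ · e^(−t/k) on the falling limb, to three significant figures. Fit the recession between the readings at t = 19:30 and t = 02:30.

On the falling limb, Q drops from 21.1 to 6.7 m³/s between t = 19:30 and t = 02:30 (Δt = 7 h).
k = −Δt / ln(Q₂/Q₁) = −7 / ln(6.7/21.1) = 6.10 h.

k ≈ 6.10 h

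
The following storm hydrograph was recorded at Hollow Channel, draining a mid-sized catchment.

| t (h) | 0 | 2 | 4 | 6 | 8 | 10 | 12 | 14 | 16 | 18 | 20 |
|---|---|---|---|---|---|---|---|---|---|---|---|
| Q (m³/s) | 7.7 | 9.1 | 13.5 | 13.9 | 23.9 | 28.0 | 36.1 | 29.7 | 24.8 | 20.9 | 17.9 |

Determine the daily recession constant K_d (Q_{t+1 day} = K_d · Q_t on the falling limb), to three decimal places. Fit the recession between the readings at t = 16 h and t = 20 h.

Between t = 16 h and t = 20 h the flow falls from 24.8 to 17.9 m³/s over 2×2 h = 4 h.
Per-interval ratio K = (17.9/24.8)^(1/2) = 0.8496; K_d = K^(24/2) = 0.141.

K_d ≈ 0.141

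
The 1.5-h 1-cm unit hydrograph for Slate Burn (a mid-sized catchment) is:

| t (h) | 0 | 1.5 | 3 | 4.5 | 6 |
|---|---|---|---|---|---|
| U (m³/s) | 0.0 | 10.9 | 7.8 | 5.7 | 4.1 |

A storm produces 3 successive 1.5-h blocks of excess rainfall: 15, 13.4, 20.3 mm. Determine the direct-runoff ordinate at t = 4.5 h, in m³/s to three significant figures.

By discrete convolution, Q_j = Σ (P_i / 10 mm) · U_{j−i}.
At t = 4.5 h (j=3): Q = (15/10)·5.7 + (13.4/10)·7.8 + (20.3/10)·10.9 = 41.1 m³/s.

Q ≈ 41.1 m³/s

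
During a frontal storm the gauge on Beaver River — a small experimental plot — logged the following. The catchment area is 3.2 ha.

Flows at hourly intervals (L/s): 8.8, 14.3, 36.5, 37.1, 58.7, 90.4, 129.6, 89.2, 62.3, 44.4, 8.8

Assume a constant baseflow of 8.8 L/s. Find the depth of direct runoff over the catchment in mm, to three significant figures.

d ≈ 54.4 mm

Direct runoff: 0.0, 5.5, 27.7, 28.3, 49.9, 81.6, 120.8, 80.4, 53.5, 35.6, 0.0 L/s; ΣQ_DR = 483.3 L/s.
V = ΣQ_DR · Δt = 483.3 × 3600 s = 1.740 × 10^6 L.
Over A = 3.2 ha, depth = V / A = 54.4 mm.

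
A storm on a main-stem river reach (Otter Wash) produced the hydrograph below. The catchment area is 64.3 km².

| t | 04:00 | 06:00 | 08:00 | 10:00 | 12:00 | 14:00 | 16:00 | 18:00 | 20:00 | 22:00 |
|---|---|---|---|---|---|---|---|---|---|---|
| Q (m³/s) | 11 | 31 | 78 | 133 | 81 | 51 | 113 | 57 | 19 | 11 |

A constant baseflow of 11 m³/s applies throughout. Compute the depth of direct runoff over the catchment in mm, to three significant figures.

Direct runoff: 0.0, 20.0, 67.0, 122.0, 70.0, 40.0, 102.0, 46.0, 8.0, 0.0 m³/s; ΣQ_DR = 475.0 m³/s.
V = ΣQ_DR · Δt = 475.0 × 7200 s = 3.420 × 10^6 m³.
Over A = 64.3 km², depth = V / A = 53.2 mm.

d ≈ 53.2 mm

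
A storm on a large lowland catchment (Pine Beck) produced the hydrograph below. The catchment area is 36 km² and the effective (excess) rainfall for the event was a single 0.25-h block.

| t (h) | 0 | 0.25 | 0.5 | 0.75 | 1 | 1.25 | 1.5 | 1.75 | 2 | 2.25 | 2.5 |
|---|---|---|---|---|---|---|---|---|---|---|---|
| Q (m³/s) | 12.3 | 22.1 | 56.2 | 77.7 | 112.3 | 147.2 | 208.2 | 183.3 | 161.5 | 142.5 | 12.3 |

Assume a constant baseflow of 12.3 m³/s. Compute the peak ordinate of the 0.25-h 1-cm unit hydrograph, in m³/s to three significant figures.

U_p ≈ 78.3 m³/s

Direct runoff: 0.0, 9.8, 43.9, 65.4, 100.0, 134.9, 195.9, 171.0, 149.2, 130.2, 0.0 m³/s; ΣQ_DR = 1000 m³/s, peak = 195.9 m³/s.
Runoff depth d = ΣQ_DR·Δt / A = 1000 × 900 / (36 km²) = 25.01 mm.
The 1-cm UH is the DRH scaled by (10 mm)/d, so U_p = 195.9 × 10/25.01 = 78.3 m³/s.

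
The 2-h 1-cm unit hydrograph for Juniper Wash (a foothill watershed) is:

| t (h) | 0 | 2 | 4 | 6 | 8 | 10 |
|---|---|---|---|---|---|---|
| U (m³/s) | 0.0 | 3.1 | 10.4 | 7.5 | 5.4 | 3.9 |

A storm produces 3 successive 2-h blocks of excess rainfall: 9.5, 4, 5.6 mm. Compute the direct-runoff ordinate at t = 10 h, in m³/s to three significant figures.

Q ≈ 10.1 m³/s

By discrete convolution, Q_j = Σ (P_i / 10 mm) · U_{j−i}.
At t = 10 h (j=5): Q = (9.5/10)·3.9 + (4/10)·5.4 + (5.6/10)·7.5 = 10.1 m³/s.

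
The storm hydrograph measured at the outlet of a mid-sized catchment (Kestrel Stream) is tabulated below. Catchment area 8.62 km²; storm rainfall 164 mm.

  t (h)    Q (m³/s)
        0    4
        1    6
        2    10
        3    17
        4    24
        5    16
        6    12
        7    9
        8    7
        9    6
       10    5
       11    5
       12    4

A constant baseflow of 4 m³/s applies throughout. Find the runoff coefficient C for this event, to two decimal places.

C ≈ 0.19

ΣQ_DR = 73.00 m³/s; V = ΣQ_DR·Δt = 2.628 × 10^5 m³.
Runoff depth d = V / A = 30.49 mm.
C = d / P = 30.49 / 164 = 0.19.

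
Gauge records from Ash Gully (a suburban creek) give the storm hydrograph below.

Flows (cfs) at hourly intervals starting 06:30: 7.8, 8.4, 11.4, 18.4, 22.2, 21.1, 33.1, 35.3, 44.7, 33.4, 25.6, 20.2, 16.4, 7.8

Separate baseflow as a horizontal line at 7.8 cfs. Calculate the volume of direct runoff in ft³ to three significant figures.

Direct-runoff ordinates (Q − Q_b): 0.0, 0.6, 3.6, 10.6, 14.4, 13.3, 25.3, 27.5, 36.9, 25.6, 17.8, 12.4, 8.6, 0.0 cfs.
ΣQ_DR = 196.6 cfs.
With Δt = 1 h = 3600 s, V = ΣQ_DR · Δt = 196.6 × 3600 = 7.08 × 10^5 ft³.

V ≈ 7.08 × 10^5 ft³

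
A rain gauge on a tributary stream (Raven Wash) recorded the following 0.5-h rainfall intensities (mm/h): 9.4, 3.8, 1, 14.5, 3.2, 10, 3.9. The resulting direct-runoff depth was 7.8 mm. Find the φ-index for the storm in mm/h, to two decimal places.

Only the 3 blocks with intensity above φ contribute runoff: 9.4, 14.5, 10 mm/h.
Σ(I−φ)·Δt = d  ⇒  (9.4+14.5+10 − 3φ)·0.5 = 7.8
φ = (33.90 − 7.8/0.5) / 3 = 6.10 mm/h.

φ ≈ 6.10 mm/h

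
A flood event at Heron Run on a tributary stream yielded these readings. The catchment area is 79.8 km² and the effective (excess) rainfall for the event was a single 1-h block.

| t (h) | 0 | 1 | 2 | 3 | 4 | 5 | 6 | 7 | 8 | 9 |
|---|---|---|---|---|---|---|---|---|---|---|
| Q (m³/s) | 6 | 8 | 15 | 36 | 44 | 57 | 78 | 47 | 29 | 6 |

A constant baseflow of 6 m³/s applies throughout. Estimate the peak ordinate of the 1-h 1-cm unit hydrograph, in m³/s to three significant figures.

U_p ≈ 60.0 m³/s

Direct runoff: 0.0, 2.0, 9.0, 30.0, 38.0, 51.0, 72.0, 41.0, 23.0, 0.0 m³/s; ΣQ_DR = 266.0 m³/s, peak = 72.0 m³/s.
Runoff depth d = ΣQ_DR·Δt / A = 266.0 × 3600 / (79.8 km²) = 12.00 mm.
The 1-cm UH is the DRH scaled by (10 mm)/d, so U_p = 72.0 × 10/12.00 = 60.0 m³/s.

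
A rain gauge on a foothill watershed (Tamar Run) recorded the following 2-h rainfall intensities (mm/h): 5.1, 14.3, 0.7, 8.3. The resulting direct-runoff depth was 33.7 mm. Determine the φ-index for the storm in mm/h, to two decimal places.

φ ≈ 3.62 mm/h

Only the 3 blocks with intensity above φ contribute runoff: 5.1, 14.3, 8.3 mm/h.
Σ(I−φ)·Δt = d  ⇒  (5.1+14.3+8.3 − 3φ)·2 = 33.7
φ = (27.70 − 33.7/2) / 3 = 3.62 mm/h.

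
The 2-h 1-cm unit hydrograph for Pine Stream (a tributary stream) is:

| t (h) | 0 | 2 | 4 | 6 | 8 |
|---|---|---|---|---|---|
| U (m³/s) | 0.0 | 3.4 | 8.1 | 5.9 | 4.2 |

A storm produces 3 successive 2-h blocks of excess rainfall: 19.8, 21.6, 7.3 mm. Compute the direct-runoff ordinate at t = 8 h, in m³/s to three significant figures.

Q ≈ 27.0 m³/s

By discrete convolution, Q_j = Σ (P_i / 10 mm) · U_{j−i}.
At t = 8 h (j=4): Q = (19.8/10)·4.2 + (21.6/10)·5.9 + (7.3/10)·8.1 = 27.0 m³/s.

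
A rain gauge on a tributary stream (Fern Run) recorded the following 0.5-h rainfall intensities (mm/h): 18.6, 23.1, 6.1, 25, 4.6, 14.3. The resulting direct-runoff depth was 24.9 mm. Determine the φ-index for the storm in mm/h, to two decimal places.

Only the 4 blocks with intensity above φ contribute runoff: 18.6, 23.1, 25, 14.3 mm/h.
Σ(I−φ)·Δt = d  ⇒  (18.6+23.1+25+14.3 − 4φ)·0.5 = 24.9
φ = (81.00 − 24.9/0.5) / 4 = 7.80 mm/h.

φ ≈ 7.80 mm/h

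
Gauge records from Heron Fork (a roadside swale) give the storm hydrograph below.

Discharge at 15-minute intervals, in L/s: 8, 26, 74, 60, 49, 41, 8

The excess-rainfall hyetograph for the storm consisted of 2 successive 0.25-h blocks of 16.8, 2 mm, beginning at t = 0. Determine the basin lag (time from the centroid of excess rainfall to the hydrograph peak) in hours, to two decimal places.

t_L ≈ 0.35 h

Centroid of excess rainfall: t_c = Σ P_i·t̄_i / ΣP_i = 0.1516 h (block centres at 0.125, 0.375 h).
Hydrograph peak occurs at t = 0.5 h, so basin lag t_L = 0.5 − 0.1516 = 0.35 h.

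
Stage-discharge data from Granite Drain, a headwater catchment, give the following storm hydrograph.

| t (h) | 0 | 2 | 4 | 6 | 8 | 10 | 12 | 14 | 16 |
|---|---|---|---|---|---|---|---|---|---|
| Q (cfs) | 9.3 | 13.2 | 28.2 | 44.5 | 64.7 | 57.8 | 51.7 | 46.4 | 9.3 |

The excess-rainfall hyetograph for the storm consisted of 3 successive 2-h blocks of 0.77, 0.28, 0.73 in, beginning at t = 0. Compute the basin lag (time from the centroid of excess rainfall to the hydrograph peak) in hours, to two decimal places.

Centroid of excess rainfall: t_c = Σ P_i·t̄_i / ΣP_i = 2.9551 h (block centres at 1, 3, 5 h).
Hydrograph peak occurs at t = 8 h, so basin lag t_L = 8 − 2.9551 = 5.04 h.

t_L ≈ 5.04 h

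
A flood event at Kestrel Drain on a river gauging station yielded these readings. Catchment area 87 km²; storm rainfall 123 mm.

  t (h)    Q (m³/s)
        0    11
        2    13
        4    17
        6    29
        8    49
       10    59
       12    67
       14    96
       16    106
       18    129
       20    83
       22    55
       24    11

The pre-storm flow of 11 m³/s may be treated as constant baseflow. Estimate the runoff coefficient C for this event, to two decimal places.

C ≈ 0.39

ΣQ_DR = 582.0 m³/s; V = ΣQ_DR·Δt = 4.190 × 10^6 m³.
Runoff depth d = V / A = 48.17 mm.
C = d / P = 48.17 / 123 = 0.39.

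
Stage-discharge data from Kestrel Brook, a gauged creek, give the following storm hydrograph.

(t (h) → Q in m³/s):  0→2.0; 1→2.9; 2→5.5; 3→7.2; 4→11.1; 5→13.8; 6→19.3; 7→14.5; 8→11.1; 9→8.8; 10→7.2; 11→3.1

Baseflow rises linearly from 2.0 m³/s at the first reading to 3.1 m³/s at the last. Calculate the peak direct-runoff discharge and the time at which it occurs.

Q_p = 16.70 m³/s at t = 6 h

Subtracting baseflow gives direct-runoff ordinates: 0.00, 0.80, 3.30, 4.90, 8.70, 11.30, 16.70, 11.80, 8.30, 5.90, 4.20, 0.00 m³/s.
The maximum is 16.70 m³/s, occurring at the reading for t = 6 h.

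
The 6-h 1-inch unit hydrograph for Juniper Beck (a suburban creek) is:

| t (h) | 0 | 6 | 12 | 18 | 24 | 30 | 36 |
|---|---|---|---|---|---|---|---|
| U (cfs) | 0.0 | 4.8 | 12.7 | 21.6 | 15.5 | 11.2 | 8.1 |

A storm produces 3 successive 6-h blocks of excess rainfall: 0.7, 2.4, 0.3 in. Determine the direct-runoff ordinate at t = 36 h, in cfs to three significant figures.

By discrete convolution, Q_j = Σ (P_i / 1 in) · U_{j−i}.
At t = 36 h (j=6): Q = (0.7/1)·8.1 + (2.4/1)·11.2 + (0.3/1)·15.5 = 37.2 cfs.

Q ≈ 37.2 cfs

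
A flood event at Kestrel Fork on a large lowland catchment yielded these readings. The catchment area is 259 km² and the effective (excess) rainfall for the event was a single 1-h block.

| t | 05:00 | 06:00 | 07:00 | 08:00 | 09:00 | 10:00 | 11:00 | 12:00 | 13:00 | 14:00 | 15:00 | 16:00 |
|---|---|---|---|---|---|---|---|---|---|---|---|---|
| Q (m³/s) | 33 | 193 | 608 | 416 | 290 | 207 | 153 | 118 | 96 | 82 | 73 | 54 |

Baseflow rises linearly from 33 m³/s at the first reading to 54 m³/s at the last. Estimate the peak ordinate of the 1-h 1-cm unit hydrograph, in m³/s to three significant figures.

U_p ≈ 228 m³/s

Direct runoff: 0.00, 158.09, 571.18, 377.27, 249.36, 164.45, 108.55, 71.64, 47.73, 31.82, 20.91, 0.00 m³/s; ΣQ_DR = 1801 m³/s, peak = 571.18 m³/s.
Runoff depth d = ΣQ_DR·Δt / A = 1801 × 3600 / (259 km²) = 25.03 mm.
The 1-cm UH is the DRH scaled by (10 mm)/d, so U_p = 571.18 × 10/25.03 = 228 m³/s.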